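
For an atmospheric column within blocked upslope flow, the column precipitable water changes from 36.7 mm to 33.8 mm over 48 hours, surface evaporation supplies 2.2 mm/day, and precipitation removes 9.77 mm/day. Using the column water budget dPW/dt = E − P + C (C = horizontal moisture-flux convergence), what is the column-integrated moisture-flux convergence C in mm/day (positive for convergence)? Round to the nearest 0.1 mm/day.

dPW/dt = (33.8 − 36.7) mm / (48/24 day) = -1.450 mm/day.
C = dPW/dt − E + P = (-1.450) − 2.2 + 9.77 = 6.1 mm/day.

C ≈ 6.1 mm/day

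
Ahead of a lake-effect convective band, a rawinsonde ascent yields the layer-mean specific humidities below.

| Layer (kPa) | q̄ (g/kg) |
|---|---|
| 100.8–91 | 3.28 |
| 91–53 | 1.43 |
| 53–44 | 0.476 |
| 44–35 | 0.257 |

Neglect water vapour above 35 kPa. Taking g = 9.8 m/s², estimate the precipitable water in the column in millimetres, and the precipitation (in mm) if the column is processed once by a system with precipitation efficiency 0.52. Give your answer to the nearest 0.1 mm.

PW ≈ 9.5 mm; precipitation ≈ 4.9 mm

Precipitable water is the column-integrated vapour mass per unit area: PW = (1/g) Σ q̄ Δp, with q in kg/kg and Δp in Pa (1 kg/m² of water = 1 mm).
Layer 100.8–91 kPa: Δp = 98 hPa = 9800 Pa, q̄ = 0.00328 kg/kg → 0.00328 × 9800 / 9.8 = 3.28 mm
Layer 91–53 kPa: Δp = 380 hPa = 38000 Pa, q̄ = 0.00143 kg/kg → 0.00143 × 38000 / 9.8 = 5.54 mm
Layer 53–44 kPa: Δp = 90 hPa = 9000 Pa, q̄ = 0.000476 kg/kg → 0.000476 × 9000 / 9.8 = 0.44 mm
Layer 44–35 kPa: Δp = 90 hPa = 9000 Pa, q̄ = 0.000257 kg/kg → 0.000257 × 9000 / 9.8 = 0.24 mm
PW = 3.28 + 5.54 + 0.44 + 0.24 = 9.50 ≈ 9.5 mm.
Precipitation = ε × PW = 0.52 × 9.5 = 4.9 mm.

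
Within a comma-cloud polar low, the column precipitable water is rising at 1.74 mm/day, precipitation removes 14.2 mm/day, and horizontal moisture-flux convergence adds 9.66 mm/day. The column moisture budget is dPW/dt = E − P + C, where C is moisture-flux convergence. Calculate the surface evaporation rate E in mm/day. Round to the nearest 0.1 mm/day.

E ≈ 6.3 mm/day

dPW/dt = +1.74 mm/day.
E = dPW/dt + P − C = (+1.74) + 14.2 − (9.66) = 6.3 mm/day.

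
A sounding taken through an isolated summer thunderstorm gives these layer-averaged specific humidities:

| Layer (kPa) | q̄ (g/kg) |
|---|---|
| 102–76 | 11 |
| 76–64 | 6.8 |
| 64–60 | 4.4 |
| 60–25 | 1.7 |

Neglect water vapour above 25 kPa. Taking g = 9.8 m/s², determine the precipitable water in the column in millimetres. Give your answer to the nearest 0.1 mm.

PW ≈ 45.4 mm

Precipitable water is the column-integrated vapour mass per unit area: PW = (1/g) Σ q̄ Δp, with q in kg/kg and Δp in Pa (1 kg/m² of water = 1 mm).
Layer 102–76 kPa: Δp = 260 hPa = 26000 Pa, q̄ = 0.011 kg/kg → 0.011 × 26000 / 9.8 = 29.18 mm
Layer 76–64 kPa: Δp = 120 hPa = 12000 Pa, q̄ = 0.0068 kg/kg → 0.0068 × 12000 / 9.8 = 8.33 mm
Layer 64–60 kPa: Δp = 40 hPa = 4000 Pa, q̄ = 0.0044 kg/kg → 0.0044 × 4000 / 9.8 = 1.80 mm
Layer 60–25 kPa: Δp = 350 hPa = 35000 Pa, q̄ = 0.0017 kg/kg → 0.0017 × 35000 / 9.8 = 6.07 mm
PW = 29.18 + 8.33 + 1.80 + 6.07 = 45.38 ≈ 45.4 mm.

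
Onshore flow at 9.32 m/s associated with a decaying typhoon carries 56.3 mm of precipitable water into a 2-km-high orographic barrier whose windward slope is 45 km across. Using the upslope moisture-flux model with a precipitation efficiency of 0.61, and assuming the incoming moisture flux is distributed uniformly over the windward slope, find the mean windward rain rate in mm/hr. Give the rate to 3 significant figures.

R ≈ 25.6 mm/hr

Incoming column moisture flux per unit ridge length: F = V × PW = 9.32 × 56.3 = 524.716 mm·m/s.
Spread over the 45 km slope with efficiency ε = 0.61: R = ε·F/W = 0.61 × 524.716 / 45000 m = 7.113e-03 mm/s.
R = 7.113e-03 × 3600 = 25.6 mm/hr.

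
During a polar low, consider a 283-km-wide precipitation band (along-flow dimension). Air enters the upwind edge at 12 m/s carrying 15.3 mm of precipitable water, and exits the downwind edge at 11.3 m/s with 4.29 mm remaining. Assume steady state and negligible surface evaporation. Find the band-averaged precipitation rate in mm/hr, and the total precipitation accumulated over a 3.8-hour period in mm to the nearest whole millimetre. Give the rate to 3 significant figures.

R ≈ 1.72 mm/hr; total ≈ 7 mm

Column moisture flux per unit crosswind length is F = V × PW.
Inflow: F_in = 12 × 15.3 = 183.6 mm·m/s
Outflow: F_out = 11.3 × 4.29 = 48.477 mm·m/s
Steady-state rate R = (F_in − F_out)/L = (183.6 − 48.477) / 283000 m = 4.775e-04 mm/s.
R = 4.775e-04 × 3600 = 1.72 mm/hr.
Over 3.8 h: total = 1.72 × 3.8 = 6.536 ≈ 7 mm.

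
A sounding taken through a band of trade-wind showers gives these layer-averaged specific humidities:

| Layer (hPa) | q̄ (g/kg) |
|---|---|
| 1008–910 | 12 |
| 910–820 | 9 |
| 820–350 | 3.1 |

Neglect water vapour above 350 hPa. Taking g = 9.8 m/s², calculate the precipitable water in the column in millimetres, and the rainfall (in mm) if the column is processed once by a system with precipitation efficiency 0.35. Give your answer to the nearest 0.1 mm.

Precipitable water is the column-integrated vapour mass per unit area: PW = (1/g) Σ q̄ Δp, with q in kg/kg and Δp in Pa (1 kg/m² of water = 1 mm).
Layer 1008–910 hPa: Δp = 98 hPa = 9800 Pa, q̄ = 0.012 kg/kg → 0.012 × 9800 / 9.8 = 12.00 mm
Layer 910–820 hPa: Δp = 90 hPa = 9000 Pa, q̄ = 0.009 kg/kg → 0.009 × 9000 / 9.8 = 8.27 mm
Layer 820–350 hPa: Δp = 470 hPa = 47000 Pa, q̄ = 0.0031 kg/kg → 0.0031 × 47000 / 9.8 = 14.87 mm
PW = 12.00 + 8.27 + 14.87 = 35.14 ≈ 35.1 mm.
Rainfall = ε × PW = 0.35 × 35.1 = 12.3 mm.

PW ≈ 35.1 mm; rainfall ≈ 12.3 mm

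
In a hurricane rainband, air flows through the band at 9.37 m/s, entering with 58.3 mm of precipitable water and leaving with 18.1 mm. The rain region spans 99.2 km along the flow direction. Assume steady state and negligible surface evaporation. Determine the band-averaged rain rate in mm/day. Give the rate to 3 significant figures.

Column moisture flux per unit crosswind length is F = V × PW.
Inflow: F_in = 9.37 × 58.3 = 546.271 mm·m/s
Outflow: F_out = 9.37 × 18.1 = 169.597 mm·m/s
Steady-state rate R = (F_in − F_out)/L = (546.271 − 169.597) / 99200 m = 3.797e-03 mm/s.
R = 3.797e-03 × 3600 × 24 = 328 mm/day.

R ≈ 328 mm/day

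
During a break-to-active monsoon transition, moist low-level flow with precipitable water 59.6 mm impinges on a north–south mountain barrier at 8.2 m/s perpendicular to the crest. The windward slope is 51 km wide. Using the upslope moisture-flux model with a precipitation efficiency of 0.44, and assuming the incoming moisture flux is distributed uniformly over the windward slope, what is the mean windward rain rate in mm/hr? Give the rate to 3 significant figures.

Incoming column moisture flux per unit ridge length: F = V × PW = 8.2 × 59.6 = 488.72 mm·m/s.
Spread over the 51 km slope with efficiency ε = 0.44: R = ε·F/W = 0.44 × 488.72 / 51000 m = 4.216e-03 mm/s.
R = 4.216e-03 × 3600 = 15.2 mm/hr.

R ≈ 15.2 mm/hr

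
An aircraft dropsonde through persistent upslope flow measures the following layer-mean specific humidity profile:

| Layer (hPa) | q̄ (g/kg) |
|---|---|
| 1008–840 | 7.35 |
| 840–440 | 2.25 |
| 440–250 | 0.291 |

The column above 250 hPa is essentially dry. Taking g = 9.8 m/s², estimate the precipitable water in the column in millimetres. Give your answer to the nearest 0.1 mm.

Precipitable water is the column-integrated vapour mass per unit area: PW = (1/g) Σ q̄ Δp, with q in kg/kg and Δp in Pa (1 kg/m² of water = 1 mm).
Layer 1008–840 hPa: Δp = 168 hPa = 16800 Pa, q̄ = 0.00735 kg/kg → 0.00735 × 16800 / 9.8 = 12.60 mm
Layer 840–440 hPa: Δp = 400 hPa = 40000 Pa, q̄ = 0.00225 kg/kg → 0.00225 × 40000 / 9.8 = 9.18 mm
Layer 440–250 hPa: Δp = 190 hPa = 19000 Pa, q̄ = 0.000291 kg/kg → 0.000291 × 19000 / 9.8 = 0.56 mm
PW = 12.60 + 9.18 + 0.56 = 22.34 ≈ 22.3 mm.

PW ≈ 22.3 mm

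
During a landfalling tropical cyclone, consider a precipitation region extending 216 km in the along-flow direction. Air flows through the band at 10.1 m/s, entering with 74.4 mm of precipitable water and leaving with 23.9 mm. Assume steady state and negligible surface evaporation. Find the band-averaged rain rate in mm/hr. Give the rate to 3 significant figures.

Column moisture flux per unit crosswind length is F = V × PW.
Inflow: F_in = 10.1 × 74.4 = 751.44 mm·m/s
Outflow: F_out = 10.1 × 23.9 = 241.39 mm·m/s
Steady-state rate R = (F_in − F_out)/L = (751.44 − 241.39) / 216000 m = 2.361e-03 mm/s.
R = 2.361e-03 × 3600 = 8.50 mm/hr.

R ≈ 8.50 mm/hr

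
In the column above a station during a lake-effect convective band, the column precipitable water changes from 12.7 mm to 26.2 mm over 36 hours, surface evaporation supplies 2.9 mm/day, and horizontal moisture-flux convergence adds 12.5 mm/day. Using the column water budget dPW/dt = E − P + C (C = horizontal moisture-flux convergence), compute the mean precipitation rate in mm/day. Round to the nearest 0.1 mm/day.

dPW/dt = (26.2 − 12.7) mm / (36/24 day) = +9.000 mm/day.
P = E + C − dPW/dt = 2.9 + (12.5) − (+9.000) = 6.4 mm/day.

P ≈ 6.4 mm/day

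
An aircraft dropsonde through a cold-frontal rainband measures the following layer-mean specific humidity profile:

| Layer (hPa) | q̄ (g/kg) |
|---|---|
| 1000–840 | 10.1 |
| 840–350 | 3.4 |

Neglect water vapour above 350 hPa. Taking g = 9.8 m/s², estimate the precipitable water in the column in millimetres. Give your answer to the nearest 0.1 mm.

Precipitable water is the column-integrated vapour mass per unit area: PW = (1/g) Σ q̄ Δp, with q in kg/kg and Δp in Pa (1 kg/m² of water = 1 mm).
Layer 1000–840 hPa: Δp = 160 hPa = 16000 Pa, q̄ = 0.0101 kg/kg → 0.0101 × 16000 / 9.8 = 16.49 mm
Layer 840–350 hPa: Δp = 490 hPa = 49000 Pa, q̄ = 0.0034 kg/kg → 0.0034 × 49000 / 9.8 = 17.00 mm
PW = 16.49 + 17.00 = 33.49 ≈ 33.5 mm.

PW ≈ 33.5 mm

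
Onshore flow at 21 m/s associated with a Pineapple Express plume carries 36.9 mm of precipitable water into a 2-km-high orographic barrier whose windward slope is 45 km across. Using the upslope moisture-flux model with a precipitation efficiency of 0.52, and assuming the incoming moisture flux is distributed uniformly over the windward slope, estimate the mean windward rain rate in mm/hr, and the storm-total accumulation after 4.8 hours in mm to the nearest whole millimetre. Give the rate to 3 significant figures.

R ≈ 32.2 mm/hr; total ≈ 155 mm

Incoming column moisture flux per unit ridge length: F = V × PW = 21 × 36.9 = 774.9 mm·m/s.
Spread over the 45 km slope with efficiency ε = 0.52: R = ε·F/W = 0.52 × 774.9 / 45000 m = 8.954e-03 mm/s.
R = 8.954e-03 × 3600 = 32.2 mm/hr.
Over 4.8 h: total = 32.2 × 4.8 = 154.56 ≈ 155 mm.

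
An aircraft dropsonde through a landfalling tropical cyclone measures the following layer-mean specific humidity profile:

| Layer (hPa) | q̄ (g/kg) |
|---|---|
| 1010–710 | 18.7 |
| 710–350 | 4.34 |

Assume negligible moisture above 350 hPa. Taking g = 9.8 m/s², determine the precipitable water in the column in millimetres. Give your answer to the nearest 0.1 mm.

Precipitable water is the column-integrated vapour mass per unit area: PW = (1/g) Σ q̄ Δp, with q in kg/kg and Δp in Pa (1 kg/m² of water = 1 mm).
Layer 1010–710 hPa: Δp = 300 hPa = 30000 Pa, q̄ = 0.0187 kg/kg → 0.0187 × 30000 / 9.8 = 57.24 mm
Layer 710–350 hPa: Δp = 360 hPa = 36000 Pa, q̄ = 0.00434 kg/kg → 0.00434 × 36000 / 9.8 = 15.94 mm
PW = 57.24 + 15.94 = 73.18 ≈ 73.2 mm.

PW ≈ 73.2 mm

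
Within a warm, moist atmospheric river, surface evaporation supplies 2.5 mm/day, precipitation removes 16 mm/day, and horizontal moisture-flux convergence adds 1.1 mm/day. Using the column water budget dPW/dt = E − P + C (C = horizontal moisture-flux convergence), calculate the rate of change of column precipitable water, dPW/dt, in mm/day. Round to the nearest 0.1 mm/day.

dPW/dt = E − P + C = 2.5 − 16 + (1.1) = -12.4 mm/day.

dPW/dt ≈ -12.4 mm/day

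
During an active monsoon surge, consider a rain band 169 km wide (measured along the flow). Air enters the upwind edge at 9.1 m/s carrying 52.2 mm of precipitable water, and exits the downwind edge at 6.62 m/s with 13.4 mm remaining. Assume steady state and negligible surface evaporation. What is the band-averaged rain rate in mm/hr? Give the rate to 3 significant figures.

Column moisture flux per unit crosswind length is F = V × PW.
Inflow: F_in = 9.1 × 52.2 = 475.02 mm·m/s
Outflow: F_out = 6.62 × 13.4 = 88.708 mm·m/s
Steady-state rate R = (F_in − F_out)/L = (475.02 − 88.708) / 169000 m = 2.286e-03 mm/s.
R = 2.286e-03 × 3600 = 8.23 mm/hr.

R ≈ 8.23 mm/hr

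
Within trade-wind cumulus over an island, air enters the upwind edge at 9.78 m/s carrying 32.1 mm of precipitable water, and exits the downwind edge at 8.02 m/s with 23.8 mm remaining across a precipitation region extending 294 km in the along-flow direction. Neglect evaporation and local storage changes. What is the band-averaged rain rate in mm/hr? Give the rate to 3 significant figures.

Column moisture flux per unit crosswind length is F = V × PW.
Inflow: F_in = 9.78 × 32.1 = 313.938 mm·m/s
Outflow: F_out = 8.02 × 23.8 = 190.876 mm·m/s
Steady-state rate R = (F_in − F_out)/L = (313.938 − 190.876) / 294000 m = 4.186e-04 mm/s.
R = 4.186e-04 × 3600 = 1.51 mm/hr.

R ≈ 1.51 mm/hr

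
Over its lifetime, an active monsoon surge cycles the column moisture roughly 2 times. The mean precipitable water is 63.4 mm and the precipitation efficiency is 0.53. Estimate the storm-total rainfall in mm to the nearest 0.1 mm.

Each cycle deposits ε × PW = 0.53 × 63.4 = 33.602 mm.
Over 2 cycles: 2 × 33.602 = 67.2 mm.

rainfall ≈ 67.2 mm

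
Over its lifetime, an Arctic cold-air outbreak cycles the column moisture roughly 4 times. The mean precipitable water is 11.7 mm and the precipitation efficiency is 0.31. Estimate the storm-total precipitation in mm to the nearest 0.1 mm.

Each cycle deposits ε × PW = 0.31 × 11.7 = 3.627 mm.
Over 4 cycles: 4 × 3.627 = 14.5 mm.

precipitation ≈ 14.5 mm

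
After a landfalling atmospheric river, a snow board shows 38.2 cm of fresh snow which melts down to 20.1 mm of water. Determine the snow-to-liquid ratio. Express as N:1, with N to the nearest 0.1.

Ratio = snow depth / SWE = 382 mm / 20.1 mm = 19.0, i.e. 19.0:1.

ratio ≈ 19.0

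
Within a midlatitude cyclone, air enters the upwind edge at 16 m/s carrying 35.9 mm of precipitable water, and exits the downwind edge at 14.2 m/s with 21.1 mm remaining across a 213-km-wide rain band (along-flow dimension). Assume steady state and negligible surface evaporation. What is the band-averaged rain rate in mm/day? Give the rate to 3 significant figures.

Column moisture flux per unit crosswind length is F = V × PW.
Inflow: F_in = 16 × 35.9 = 574.4 mm·m/s
Outflow: F_out = 14.2 × 21.1 = 299.62 mm·m/s
Steady-state rate R = (F_in − F_out)/L = (574.4 − 299.62) / 213000 m = 1.290e-03 mm/s.
R = 1.290e-03 × 3600 × 24 = 111 mm/day.

R ≈ 111 mm/day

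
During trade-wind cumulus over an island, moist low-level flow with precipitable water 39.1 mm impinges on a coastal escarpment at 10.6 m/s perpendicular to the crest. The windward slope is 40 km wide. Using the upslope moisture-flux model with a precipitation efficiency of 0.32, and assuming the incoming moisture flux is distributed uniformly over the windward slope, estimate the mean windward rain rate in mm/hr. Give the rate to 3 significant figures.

R ≈ 11.9 mm/hr

Incoming column moisture flux per unit ridge length: F = V × PW = 10.6 × 39.1 = 414.46 mm·m/s.
Spread over the 40 km slope with efficiency ε = 0.32: R = ε·F/W = 0.32 × 414.46 / 40000 m = 3.316e-03 mm/s.
R = 3.316e-03 × 3600 = 11.9 mm/hr.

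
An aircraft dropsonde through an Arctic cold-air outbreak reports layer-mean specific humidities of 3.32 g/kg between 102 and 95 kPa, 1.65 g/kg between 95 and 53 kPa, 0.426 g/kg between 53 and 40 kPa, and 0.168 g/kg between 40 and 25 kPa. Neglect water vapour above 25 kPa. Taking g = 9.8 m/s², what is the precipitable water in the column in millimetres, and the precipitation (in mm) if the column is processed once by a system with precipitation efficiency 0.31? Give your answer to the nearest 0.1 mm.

PW ≈ 10.3 mm; precipitation ≈ 3.2 mm

Precipitable water is the column-integrated vapour mass per unit area: PW = (1/g) Σ q̄ Δp, with q in kg/kg and Δp in Pa (1 kg/m² of water = 1 mm).
Layer 102–95 kPa: Δp = 70 hPa = 7000 Pa, q̄ = 0.00332 kg/kg → 0.00332 × 7000 / 9.8 = 2.37 mm
Layer 95–53 kPa: Δp = 420 hPa = 42000 Pa, q̄ = 0.00165 kg/kg → 0.00165 × 42000 / 9.8 = 7.07 mm
Layer 53–40 kPa: Δp = 130 hPa = 13000 Pa, q̄ = 0.000426 kg/kg → 0.000426 × 13000 / 9.8 = 0.57 mm
Layer 40–25 kPa: Δp = 150 hPa = 15000 Pa, q̄ = 0.000168 kg/kg → 0.000168 × 15000 / 9.8 = 0.26 mm
PW = 2.37 + 7.07 + 0.57 + 0.26 = 10.27 ≈ 10.3 mm.
Precipitation = ε × PW = 0.31 × 10.3 = 3.2 mm.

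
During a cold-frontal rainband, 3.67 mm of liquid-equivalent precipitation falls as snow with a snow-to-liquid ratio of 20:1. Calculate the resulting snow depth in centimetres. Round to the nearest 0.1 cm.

Snow depth = liquid × ratio = 3.67 mm × 20 = 73.4 mm = 7.3 cm.

snow depth ≈ 7.3 cm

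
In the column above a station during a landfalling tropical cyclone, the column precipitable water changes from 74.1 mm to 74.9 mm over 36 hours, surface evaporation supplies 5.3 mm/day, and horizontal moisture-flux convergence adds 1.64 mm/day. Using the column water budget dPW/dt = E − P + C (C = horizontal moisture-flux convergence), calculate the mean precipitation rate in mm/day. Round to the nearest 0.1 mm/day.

P ≈ 6.4 mm/day

dPW/dt = (74.9 − 74.1) mm / (36/24 day) = +0.533 mm/day.
P = E + C − dPW/dt = 5.3 + (1.64) − (+0.533) = 6.4 mm/day.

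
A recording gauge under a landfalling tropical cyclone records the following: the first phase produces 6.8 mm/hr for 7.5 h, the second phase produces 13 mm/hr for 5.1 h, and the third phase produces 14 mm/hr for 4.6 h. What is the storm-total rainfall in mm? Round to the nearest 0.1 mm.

total ≈ 181.7 mm

Total = Σ Rᵢ Δtᵢ = 6.8 × 7.5 + 13 × 5.1 + 14 × 4.6
      = 51 + 66.3 + 64.4 = 181.7 mm.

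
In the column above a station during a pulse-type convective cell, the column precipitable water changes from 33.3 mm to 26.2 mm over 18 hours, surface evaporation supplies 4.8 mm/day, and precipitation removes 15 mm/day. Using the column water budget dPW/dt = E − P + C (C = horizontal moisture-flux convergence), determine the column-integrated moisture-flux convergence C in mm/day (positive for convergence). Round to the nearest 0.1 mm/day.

dPW/dt = (26.2 − 33.3) mm / (18/24 day) = -9.467 mm/day.
C = dPW/dt − E + P = (-9.467) − 4.8 + 15 = 0.7 mm/day.

C ≈ 0.7 mm/day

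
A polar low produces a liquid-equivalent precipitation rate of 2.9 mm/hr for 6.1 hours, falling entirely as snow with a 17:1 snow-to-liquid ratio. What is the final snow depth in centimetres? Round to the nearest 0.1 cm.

Liquid-equivalent depth = 2.9 × 6.1 = 17.69 mm.
Snow depth = 17.69 mm × 17 = 300.73 mm = 30.1 cm.

snow depth ≈ 30.1 cm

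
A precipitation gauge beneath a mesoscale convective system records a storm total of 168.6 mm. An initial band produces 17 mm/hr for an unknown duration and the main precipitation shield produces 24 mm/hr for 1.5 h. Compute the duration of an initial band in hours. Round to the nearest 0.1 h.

duration ≈ 7.8 h

Known phases: 24 × 1.5 = 36 mm.
Remaining depth = 168.6 − 36 = 132.6 mm.
Duration = 132.6 / 17 = 7.8 h.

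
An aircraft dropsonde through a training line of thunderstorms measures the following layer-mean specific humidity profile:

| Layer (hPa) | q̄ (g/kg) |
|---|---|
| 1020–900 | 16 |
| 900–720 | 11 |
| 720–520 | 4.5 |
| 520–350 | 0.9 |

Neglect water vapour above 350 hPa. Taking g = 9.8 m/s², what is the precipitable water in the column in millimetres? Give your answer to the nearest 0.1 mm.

Precipitable water is the column-integrated vapour mass per unit area: PW = (1/g) Σ q̄ Δp, with q in kg/kg and Δp in Pa (1 kg/m² of water = 1 mm).
Layer 1020–900 hPa: Δp = 120 hPa = 12000 Pa, q̄ = 0.016 kg/kg → 0.016 × 12000 / 9.8 = 19.59 mm
Layer 900–720 hPa: Δp = 180 hPa = 18000 Pa, q̄ = 0.011 kg/kg → 0.011 × 18000 / 9.8 = 20.20 mm
Layer 720–520 hPa: Δp = 200 hPa = 20000 Pa, q̄ = 0.0045 kg/kg → 0.0045 × 20000 / 9.8 = 9.18 mm
Layer 520–350 hPa: Δp = 170 hPa = 17000 Pa, q̄ = 0.0009 kg/kg → 0.0009 × 17000 / 9.8 = 1.56 mm
PW = 19.59 + 20.20 + 9.18 + 1.56 = 50.53 ≈ 50.5 mm.

PW ≈ 50.5 mm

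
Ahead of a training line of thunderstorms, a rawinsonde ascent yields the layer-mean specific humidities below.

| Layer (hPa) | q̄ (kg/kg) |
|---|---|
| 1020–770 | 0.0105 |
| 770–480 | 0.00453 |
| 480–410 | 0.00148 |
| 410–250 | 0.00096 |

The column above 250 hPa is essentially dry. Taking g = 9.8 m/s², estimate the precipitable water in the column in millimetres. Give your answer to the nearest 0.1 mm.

PW ≈ 42.8 mm

Precipitable water is the column-integrated vapour mass per unit area: PW = (1/g) Σ q̄ Δp, with q in kg/kg and Δp in Pa (1 kg/m² of water = 1 mm).
Layer 1020–770 hPa: Δp = 250 hPa = 25000 Pa, q̄ = 0.0105 kg/kg → 0.0105 × 25000 / 9.8 = 26.79 mm
Layer 770–480 hPa: Δp = 290 hPa = 29000 Pa, q̄ = 0.00453 kg/kg → 0.00453 × 29000 / 9.8 = 13.41 mm
Layer 480–410 hPa: Δp = 70 hPa = 7000 Pa, q̄ = 0.00148 kg/kg → 0.00148 × 7000 / 9.8 = 1.06 mm
Layer 410–250 hPa: Δp = 160 hPa = 16000 Pa, q̄ = 0.00096 kg/kg → 0.00096 × 16000 / 9.8 = 1.57 mm
PW = 26.79 + 13.41 + 1.06 + 1.57 = 42.83 ≈ 42.8 mm.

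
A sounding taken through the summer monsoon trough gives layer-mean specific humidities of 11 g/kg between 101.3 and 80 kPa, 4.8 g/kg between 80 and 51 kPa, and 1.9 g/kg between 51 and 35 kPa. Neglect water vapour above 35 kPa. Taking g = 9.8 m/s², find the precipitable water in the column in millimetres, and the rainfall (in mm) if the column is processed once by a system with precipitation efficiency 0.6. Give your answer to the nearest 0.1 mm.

PW ≈ 41.2 mm; rainfall ≈ 24.7 mm

Precipitable water is the column-integrated vapour mass per unit area: PW = (1/g) Σ q̄ Δp, with q in kg/kg and Δp in Pa (1 kg/m² of water = 1 mm).
Layer 101.3–80 kPa: Δp = 213 hPa = 21300 Pa, q̄ = 0.011 kg/kg → 0.011 × 21300 / 9.8 = 23.91 mm
Layer 80–51 kPa: Δp = 290 hPa = 29000 Pa, q̄ = 0.0048 kg/kg → 0.0048 × 29000 / 9.8 = 14.20 mm
Layer 51–35 kPa: Δp = 160 hPa = 16000 Pa, q̄ = 0.0019 kg/kg → 0.0019 × 16000 / 9.8 = 3.10 mm
PW = 23.91 + 14.20 + 3.10 = 41.21 ≈ 41.2 mm.
Rainfall = ε × PW = 0.6 × 41.2 = 24.7 mm.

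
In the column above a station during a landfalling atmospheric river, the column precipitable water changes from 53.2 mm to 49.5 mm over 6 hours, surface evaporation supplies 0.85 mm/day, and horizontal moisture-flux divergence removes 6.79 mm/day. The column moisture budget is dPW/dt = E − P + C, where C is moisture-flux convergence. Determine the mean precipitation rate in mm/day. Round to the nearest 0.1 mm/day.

P ≈ 8.9 mm/day

dPW/dt = (49.5 − 53.2) mm / (6/24 day) = -14.800 mm/day.
P = E + C − dPW/dt = 0.85 + (-6.79) − (-14.800) = 8.9 mm/day.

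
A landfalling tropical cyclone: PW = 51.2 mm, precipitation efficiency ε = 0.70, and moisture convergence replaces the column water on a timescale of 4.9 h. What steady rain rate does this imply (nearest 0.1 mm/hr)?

R ≈ 7.3 mm/hr

Each overturning extracts ε × PW = 0.70 × 51.2 = 35.84 mm.
Rate = ε·PW / τ = 35.84 / 4.9 h = 7.3 mm/hr.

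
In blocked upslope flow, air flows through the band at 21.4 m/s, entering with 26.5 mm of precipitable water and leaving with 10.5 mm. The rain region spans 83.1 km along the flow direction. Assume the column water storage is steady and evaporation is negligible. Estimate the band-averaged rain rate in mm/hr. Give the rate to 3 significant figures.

Column moisture flux per unit crosswind length is F = V × PW.
Inflow: F_in = 21.4 × 26.5 = 567.1 mm·m/s
Outflow: F_out = 21.4 × 10.5 = 224.7 mm·m/s
Steady-state rate R = (F_in − F_out)/L = (567.1 − 224.7) / 83100 m = 4.120e-03 mm/s.
R = 4.120e-03 × 3600 = 14.8 mm/hr.

R ≈ 14.8 mm/hr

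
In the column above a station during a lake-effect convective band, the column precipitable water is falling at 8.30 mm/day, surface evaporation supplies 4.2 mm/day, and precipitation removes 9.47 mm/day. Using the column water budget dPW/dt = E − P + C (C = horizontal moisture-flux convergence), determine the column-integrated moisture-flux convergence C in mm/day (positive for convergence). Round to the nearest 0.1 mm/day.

dPW/dt = -8.30 mm/day.
C = dPW/dt − E + P = (-8.30) − 4.2 + 9.47 = -3.0 mm/day.

C ≈ -3.0 mm/day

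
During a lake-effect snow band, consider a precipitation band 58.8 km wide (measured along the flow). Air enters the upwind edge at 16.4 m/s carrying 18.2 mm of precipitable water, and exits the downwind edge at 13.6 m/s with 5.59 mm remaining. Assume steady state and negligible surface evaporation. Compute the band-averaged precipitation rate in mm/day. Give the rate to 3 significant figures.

Column moisture flux per unit crosswind length is F = V × PW.
Inflow: F_in = 16.4 × 18.2 = 298.48 mm·m/s
Outflow: F_out = 13.6 × 5.59 = 76.024 mm·m/s
Steady-state rate R = (F_in − F_out)/L = (298.48 − 76.024) / 58800 m = 3.783e-03 mm/s.
R = 3.783e-03 × 3600 × 24 = 327 mm/day.

R ≈ 327 mm/day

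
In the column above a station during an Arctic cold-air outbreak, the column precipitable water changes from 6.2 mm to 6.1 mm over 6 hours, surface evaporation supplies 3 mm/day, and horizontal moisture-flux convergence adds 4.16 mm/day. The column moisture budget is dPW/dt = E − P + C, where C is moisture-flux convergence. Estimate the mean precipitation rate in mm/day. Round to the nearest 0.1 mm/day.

P ≈ 7.6 mm/day

dPW/dt = (6.1 − 6.2) mm / (6/24 day) = -0.400 mm/day.
P = E + C − dPW/dt = 3 + (4.16) − (-0.400) = 7.6 mm/day.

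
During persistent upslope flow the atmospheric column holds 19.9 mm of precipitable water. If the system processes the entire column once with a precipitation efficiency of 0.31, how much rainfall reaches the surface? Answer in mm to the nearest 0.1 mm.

Rainfall = ε × PW = 0.31 × 19.9 = 6.2 mm.

rainfall ≈ 6.2 mm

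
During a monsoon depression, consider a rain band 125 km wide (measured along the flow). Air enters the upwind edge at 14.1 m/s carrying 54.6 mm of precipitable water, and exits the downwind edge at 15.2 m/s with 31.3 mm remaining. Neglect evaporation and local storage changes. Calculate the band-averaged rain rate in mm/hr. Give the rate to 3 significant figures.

R ≈ 8.47 mm/hr

Column moisture flux per unit crosswind length is F = V × PW.
Inflow: F_in = 14.1 × 54.6 = 769.86 mm·m/s
Outflow: F_out = 15.2 × 31.3 = 475.76 mm·m/s
Steady-state rate R = (F_in − F_out)/L = (769.86 − 475.76) / 125000 m = 2.353e-03 mm/s.
R = 2.353e-03 × 3600 = 8.47 mm/hr.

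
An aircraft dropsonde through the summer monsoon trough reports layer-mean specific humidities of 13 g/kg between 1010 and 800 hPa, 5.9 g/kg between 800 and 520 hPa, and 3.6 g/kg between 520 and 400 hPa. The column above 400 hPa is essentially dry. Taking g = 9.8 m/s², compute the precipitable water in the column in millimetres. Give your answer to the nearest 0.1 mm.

Precipitable water is the column-integrated vapour mass per unit area: PW = (1/g) Σ q̄ Δp, with q in kg/kg and Δp in Pa (1 kg/m² of water = 1 mm).
Layer 1010–800 hPa: Δp = 210 hPa = 21000 Pa, q̄ = 0.013 kg/kg → 0.013 × 21000 / 9.8 = 27.86 mm
Layer 800–520 hPa: Δp = 280 hPa = 28000 Pa, q̄ = 0.0059 kg/kg → 0.0059 × 28000 / 9.8 = 16.86 mm
Layer 520–400 hPa: Δp = 120 hPa = 12000 Pa, q̄ = 0.0036 kg/kg → 0.0036 × 12000 / 9.8 = 4.41 mm
PW = 27.86 + 16.86 + 4.41 = 49.13 ≈ 49.1 mm.

PW ≈ 49.1 mm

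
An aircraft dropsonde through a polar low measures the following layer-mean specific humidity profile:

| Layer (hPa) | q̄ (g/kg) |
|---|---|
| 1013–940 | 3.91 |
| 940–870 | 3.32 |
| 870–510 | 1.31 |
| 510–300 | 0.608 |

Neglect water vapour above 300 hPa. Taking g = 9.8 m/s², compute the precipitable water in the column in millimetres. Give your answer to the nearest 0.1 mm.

Precipitable water is the column-integrated vapour mass per unit area: PW = (1/g) Σ q̄ Δp, with q in kg/kg and Δp in Pa (1 kg/m² of water = 1 mm).
Layer 1013–940 hPa: Δp = 73 hPa = 7300 Pa, q̄ = 0.00391 kg/kg → 0.00391 × 7300 / 9.8 = 2.91 mm
Layer 940–870 hPa: Δp = 70 hPa = 7000 Pa, q̄ = 0.00332 kg/kg → 0.00332 × 7000 / 9.8 = 2.37 mm
Layer 870–510 hPa: Δp = 360 hPa = 36000 Pa, q̄ = 0.00131 kg/kg → 0.00131 × 36000 / 9.8 = 4.81 mm
Layer 510–300 hPa: Δp = 210 hPa = 21000 Pa, q̄ = 0.000608 kg/kg → 0.000608 × 21000 / 9.8 = 1.30 mm
PW = 2.91 + 2.37 + 4.81 + 1.30 = 11.39 ≈ 11.4 mm.

PW ≈ 11.4 mm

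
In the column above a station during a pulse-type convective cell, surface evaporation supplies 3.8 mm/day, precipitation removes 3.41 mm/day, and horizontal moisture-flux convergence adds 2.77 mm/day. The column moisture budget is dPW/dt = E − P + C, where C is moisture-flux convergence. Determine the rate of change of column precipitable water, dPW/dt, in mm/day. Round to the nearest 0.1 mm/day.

dPW/dt ≈ 3.2 mm/day

dPW/dt = E − P + C = 3.8 − 3.41 + (2.77) = 3.2 mm/day.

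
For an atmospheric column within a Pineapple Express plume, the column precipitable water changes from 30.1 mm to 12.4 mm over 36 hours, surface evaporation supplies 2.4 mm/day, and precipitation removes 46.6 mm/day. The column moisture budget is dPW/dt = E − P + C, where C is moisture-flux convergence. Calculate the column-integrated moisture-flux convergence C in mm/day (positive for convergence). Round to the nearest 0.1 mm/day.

dPW/dt = (12.4 − 30.1) mm / (36/24 day) = -11.800 mm/day.
C = dPW/dt − E + P = (-11.800) − 2.4 + 46.6 = 32.4 mm/day.

C ≈ 32.4 mm/day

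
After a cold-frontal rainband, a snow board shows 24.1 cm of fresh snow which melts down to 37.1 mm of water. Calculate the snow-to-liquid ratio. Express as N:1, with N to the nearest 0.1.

Ratio = snow depth / SWE = 241 mm / 37.1 mm = 6.5, i.e. 6.5:1.

ratio ≈ 6.5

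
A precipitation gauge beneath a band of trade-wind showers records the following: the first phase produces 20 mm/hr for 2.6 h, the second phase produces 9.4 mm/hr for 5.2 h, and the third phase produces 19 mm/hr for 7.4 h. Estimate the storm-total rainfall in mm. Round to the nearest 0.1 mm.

total ≈ 241.5 mm

Total = Σ Rᵢ Δtᵢ = 20 × 2.6 + 9.4 × 5.2 + 19 × 7.4
      = 52 + 48.88 + 140.6 = 241.5 mm.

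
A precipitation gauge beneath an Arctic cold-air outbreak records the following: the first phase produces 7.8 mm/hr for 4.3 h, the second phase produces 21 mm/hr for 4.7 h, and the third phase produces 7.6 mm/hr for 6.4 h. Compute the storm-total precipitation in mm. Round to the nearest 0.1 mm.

total ≈ 180.9 mm

Total = Σ Rᵢ Δtᵢ = 7.8 × 4.3 + 21 × 4.7 + 7.6 × 6.4
      = 33.54 + 98.7 + 48.64 = 180.9 mm.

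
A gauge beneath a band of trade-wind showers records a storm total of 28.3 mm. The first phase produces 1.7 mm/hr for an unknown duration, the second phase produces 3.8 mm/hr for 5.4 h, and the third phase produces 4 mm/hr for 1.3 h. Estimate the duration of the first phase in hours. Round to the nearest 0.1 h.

duration ≈ 1.5 h

Known phases: 3.8 × 5.4 + 4 × 1.3 = 20.52 + 5.2 = 25.72 mm.
Remaining depth = 28.3 − 25.72 = 2.58 mm.
Duration = 2.58 / 1.7 = 1.5 h.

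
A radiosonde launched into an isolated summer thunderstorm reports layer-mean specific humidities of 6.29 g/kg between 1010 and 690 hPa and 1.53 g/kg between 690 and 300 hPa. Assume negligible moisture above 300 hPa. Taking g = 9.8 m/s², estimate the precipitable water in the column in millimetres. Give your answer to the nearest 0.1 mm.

PW ≈ 26.6 mm

Precipitable water is the column-integrated vapour mass per unit area: PW = (1/g) Σ q̄ Δp, with q in kg/kg and Δp in Pa (1 kg/m² of water = 1 mm).
Layer 1010–690 hPa: Δp = 320 hPa = 32000 Pa, q̄ = 0.00629 kg/kg → 0.00629 × 32000 / 9.8 = 20.54 mm
Layer 690–300 hPa: Δp = 390 hPa = 39000 Pa, q̄ = 0.00153 kg/kg → 0.00153 × 39000 / 9.8 = 6.09 mm
PW = 20.54 + 6.09 = 26.63 ≈ 26.6 mm.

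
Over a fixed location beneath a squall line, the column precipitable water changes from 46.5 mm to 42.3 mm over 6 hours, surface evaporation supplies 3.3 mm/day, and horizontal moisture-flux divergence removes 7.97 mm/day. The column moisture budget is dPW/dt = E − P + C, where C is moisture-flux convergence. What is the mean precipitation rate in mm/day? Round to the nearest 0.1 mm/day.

P ≈ 12.1 mm/day

dPW/dt = (42.3 − 46.5) mm / (6/24 day) = -16.800 mm/day.
P = E + C − dPW/dt = 3.3 + (-7.97) − (-16.800) = 12.1 mm/day.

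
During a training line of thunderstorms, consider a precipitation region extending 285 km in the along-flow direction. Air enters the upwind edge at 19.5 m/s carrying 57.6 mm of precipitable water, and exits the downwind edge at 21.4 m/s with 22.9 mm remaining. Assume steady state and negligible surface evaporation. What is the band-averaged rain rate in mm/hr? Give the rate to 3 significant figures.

Column moisture flux per unit crosswind length is F = V × PW.
Inflow: F_in = 19.5 × 57.6 = 1123.2 mm·m/s
Outflow: F_out = 21.4 × 22.9 = 490.06 mm·m/s
Steady-state rate R = (F_in − F_out)/L = (1123.2 − 490.06) / 285000 m = 2.222e-03 mm/s.
R = 2.222e-03 × 3600 = 8.00 mm/hr.

R ≈ 8.00 mm/hr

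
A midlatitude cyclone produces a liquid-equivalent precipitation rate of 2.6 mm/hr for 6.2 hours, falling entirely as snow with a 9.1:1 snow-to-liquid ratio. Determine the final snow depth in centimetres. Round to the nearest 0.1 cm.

Liquid-equivalent depth = 2.6 × 6.2 = 16.12 mm.
Snow depth = 16.12 mm × 9.1 = 146.692 mm = 14.7 cm.

snow depth ≈ 14.7 cm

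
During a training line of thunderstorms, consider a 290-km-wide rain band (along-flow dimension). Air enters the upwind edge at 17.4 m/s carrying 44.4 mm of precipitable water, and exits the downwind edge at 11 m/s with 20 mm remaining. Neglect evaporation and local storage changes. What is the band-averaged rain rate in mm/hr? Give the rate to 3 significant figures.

Column moisture flux per unit crosswind length is F = V × PW.
Inflow: F_in = 17.4 × 44.4 = 772.56 mm·m/s
Outflow: F_out = 11 × 20 = 220 mm·m/s
Steady-state rate R = (F_in − F_out)/L = (772.56 − 220) / 290000 m = 1.905e-03 mm/s.
R = 1.905e-03 × 3600 = 6.86 mm/hr.

R ≈ 6.86 mm/hr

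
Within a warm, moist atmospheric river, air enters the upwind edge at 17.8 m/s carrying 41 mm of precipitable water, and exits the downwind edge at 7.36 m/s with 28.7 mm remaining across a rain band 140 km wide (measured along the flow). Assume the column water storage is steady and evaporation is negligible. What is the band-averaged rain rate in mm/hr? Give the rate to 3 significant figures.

Column moisture flux per unit crosswind length is F = V × PW.
Inflow: F_in = 17.8 × 41 = 729.8 mm·m/s
Outflow: F_out = 7.36 × 28.7 = 211.232 mm·m/s
Steady-state rate R = (F_in − F_out)/L = (729.8 − 211.232) / 140000 m = 3.704e-03 mm/s.
R = 3.704e-03 × 3600 = 13.3 mm/hr.

R ≈ 13.3 mm/hr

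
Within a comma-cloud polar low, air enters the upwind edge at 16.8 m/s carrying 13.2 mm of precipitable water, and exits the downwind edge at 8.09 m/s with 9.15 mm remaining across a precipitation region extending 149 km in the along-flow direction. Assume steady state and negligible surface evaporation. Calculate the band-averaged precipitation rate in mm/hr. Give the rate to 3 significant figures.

Column moisture flux per unit crosswind length is F = V × PW.
Inflow: F_in = 16.8 × 13.2 = 221.76 mm·m/s
Outflow: F_out = 8.09 × 9.15 = 74.0235 mm·m/s
Steady-state rate R = (F_in − F_out)/L = (221.76 − 74.0235) / 149000 m = 9.915e-04 mm/s.
R = 9.915e-04 × 3600 = 3.57 mm/hr.

R ≈ 3.57 mm/hr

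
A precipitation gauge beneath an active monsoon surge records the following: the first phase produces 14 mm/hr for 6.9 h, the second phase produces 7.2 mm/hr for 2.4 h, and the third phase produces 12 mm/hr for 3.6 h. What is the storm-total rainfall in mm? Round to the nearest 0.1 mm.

Total = Σ Rᵢ Δtᵢ = 14 × 6.9 + 7.2 × 2.4 + 12 × 3.6
      = 96.6 + 17.28 + 43.2 = 157.1 mm.

total ≈ 157.1 mm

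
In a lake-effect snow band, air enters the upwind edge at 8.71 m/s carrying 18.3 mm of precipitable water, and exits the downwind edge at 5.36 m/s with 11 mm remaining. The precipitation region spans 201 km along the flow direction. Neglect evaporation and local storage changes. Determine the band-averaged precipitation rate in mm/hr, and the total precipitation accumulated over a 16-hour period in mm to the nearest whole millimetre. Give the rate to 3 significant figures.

R ≈ 1.80 mm/hr; total ≈ 29 mm

Column moisture flux per unit crosswind length is F = V × PW.
Inflow: F_in = 8.71 × 18.3 = 159.393 mm·m/s
Outflow: F_out = 5.36 × 11 = 58.96 mm·m/s
Steady-state rate R = (F_in − F_out)/L = (159.393 − 58.96) / 201000 m = 4.997e-04 mm/s.
R = 4.997e-04 × 3600 = 1.80 mm/hr.
Over 16 h: total = 1.80 × 16 = 28.8 ≈ 29 mm.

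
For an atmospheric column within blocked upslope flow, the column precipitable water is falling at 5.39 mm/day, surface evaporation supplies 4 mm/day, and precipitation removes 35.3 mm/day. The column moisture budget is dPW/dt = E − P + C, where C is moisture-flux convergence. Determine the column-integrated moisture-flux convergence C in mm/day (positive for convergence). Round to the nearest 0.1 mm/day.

dPW/dt = -5.39 mm/day.
C = dPW/dt − E + P = (-5.39) − 4 + 35.3 = 25.9 mm/day.

C ≈ 25.9 mm/day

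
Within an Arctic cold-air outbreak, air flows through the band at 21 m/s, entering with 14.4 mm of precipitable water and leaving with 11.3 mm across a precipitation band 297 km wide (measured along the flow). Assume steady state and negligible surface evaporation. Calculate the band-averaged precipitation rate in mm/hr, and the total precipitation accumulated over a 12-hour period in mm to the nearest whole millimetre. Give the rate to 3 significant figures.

R ≈ 0.789 mm/hr; total ≈ 9 mm

Column moisture flux per unit crosswind length is F = V × PW.
Inflow: F_in = 21 × 14.4 = 302.4 mm·m/s
Outflow: F_out = 21 × 11.3 = 237.3 mm·m/s
Steady-state rate R = (F_in − F_out)/L = (302.4 − 237.3) / 297000 m = 2.192e-04 mm/s.
R = 2.192e-04 × 3600 = 0.789 mm/hr.
Over 12 h: total = 0.789 × 12 = 9.468 ≈ 9 mm.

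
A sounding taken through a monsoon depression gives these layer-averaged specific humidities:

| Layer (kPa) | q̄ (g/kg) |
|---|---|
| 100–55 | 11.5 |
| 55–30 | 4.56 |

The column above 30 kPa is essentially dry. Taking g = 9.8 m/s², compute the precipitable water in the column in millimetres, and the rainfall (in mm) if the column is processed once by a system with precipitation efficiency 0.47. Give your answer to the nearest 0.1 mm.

PW ≈ 64.4 mm; rainfall ≈ 30.3 mm

Precipitable water is the column-integrated vapour mass per unit area: PW = (1/g) Σ q̄ Δp, with q in kg/kg and Δp in Pa (1 kg/m² of water = 1 mm).
Layer 100–55 kPa: Δp = 450 hPa = 45000 Pa, q̄ = 0.0115 kg/kg → 0.0115 × 45000 / 9.8 = 52.81 mm
Layer 55–30 kPa: Δp = 250 hPa = 25000 Pa, q̄ = 0.00456 kg/kg → 0.00456 × 25000 / 9.8 = 11.63 mm
PW = 52.81 + 11.63 = 64.44 ≈ 64.4 mm.
Rainfall = ε × PW = 0.47 × 64.4 = 30.3 mm.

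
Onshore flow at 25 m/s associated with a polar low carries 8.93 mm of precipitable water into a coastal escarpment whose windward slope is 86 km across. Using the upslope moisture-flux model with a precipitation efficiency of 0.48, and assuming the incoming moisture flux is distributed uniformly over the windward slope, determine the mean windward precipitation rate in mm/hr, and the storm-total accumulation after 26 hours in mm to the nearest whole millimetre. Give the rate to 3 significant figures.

R ≈ 4.49 mm/hr; total ≈ 117 mm

Incoming column moisture flux per unit ridge length: F = V × PW = 25 × 8.93 = 223.25 mm·m/s.
Spread over the 86 km slope with efficiency ε = 0.48: R = ε·F/W = 0.48 × 223.25 / 86000 m = 1.246e-03 mm/s.
R = 1.246e-03 × 3600 = 4.49 mm/hr.
Over 26 h: total = 4.49 × 26 = 116.74 ≈ 117 mm.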